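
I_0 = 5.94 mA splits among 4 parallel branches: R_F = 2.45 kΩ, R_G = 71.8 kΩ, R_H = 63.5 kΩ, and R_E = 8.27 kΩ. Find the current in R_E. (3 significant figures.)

I ≈ 1.29 mA

Total conductance ΣG = 1/2.45 + 1/71.8 + 1/63.5 + 1/8.27 = 0.5588 (units of 1/kΩ).
R_E takes the fraction G_k/ΣG = 0.1209/0.5588 = 0.2164, so I = 5.94 × 0.2164 = 1.285 mA.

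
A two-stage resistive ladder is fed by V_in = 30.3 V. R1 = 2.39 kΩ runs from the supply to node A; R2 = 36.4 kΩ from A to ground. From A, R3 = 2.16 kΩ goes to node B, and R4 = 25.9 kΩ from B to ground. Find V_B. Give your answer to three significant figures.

Looking into the second stage from A: R3 + R4 = 28.06 kΩ appears in parallel with R2.
Effective lower resistance at A: R2 ‖ 28.06 = 15.85 kΩ.
V_A = 30.3 × 15.85/(2.39 + 15.85) = 26.33 V.
V_B = V_A × 0.9230 = 24.30 V.

V_B ≈ 24.3 V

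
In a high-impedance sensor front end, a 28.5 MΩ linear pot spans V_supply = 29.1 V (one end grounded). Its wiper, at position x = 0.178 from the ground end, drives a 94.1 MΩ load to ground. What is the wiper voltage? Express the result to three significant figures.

Lower segment x·R_p = 5.073 MΩ; upper segment (1−x)·R_p = 23.43 MΩ.
R_L loads the lower segment: effective lower R = 4.814 MΩ.
Then V_out = V_supply · 4.814/(23.43 + 4.814) = 4.960 V.

V_out ≈ 4.96 V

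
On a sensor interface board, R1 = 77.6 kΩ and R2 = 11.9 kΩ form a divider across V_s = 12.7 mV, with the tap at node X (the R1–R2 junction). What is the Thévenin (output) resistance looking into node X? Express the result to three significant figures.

Looking into X with the source shorted: R_th = R1·R2/(R1+R2) = 77.60 × 11.9/89.50 = 10.32 kΩ.

R_th ≈ 10.3 kΩ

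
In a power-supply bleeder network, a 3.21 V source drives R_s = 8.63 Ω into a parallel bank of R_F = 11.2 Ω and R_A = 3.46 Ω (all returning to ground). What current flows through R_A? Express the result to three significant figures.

Parallel bank: R_p = 1/(1/11.2 + 1/3.46) = 2.643 Ω.
V_A by voltage divider: V_A = 3.21 × 2.643/(8.63 + 2.643) = 0.7527 V.
I(R_A) = V_A / R_A = 0.7527/3.46 = 0.2175 A.

I ≈ 0.218 A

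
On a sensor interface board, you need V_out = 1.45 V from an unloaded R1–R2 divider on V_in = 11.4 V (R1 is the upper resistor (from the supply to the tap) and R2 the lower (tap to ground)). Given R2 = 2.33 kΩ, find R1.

V_out/V_in = R2/(R1+R2) = 0.1272.
So R1 = R2 · (V_in/V_out − 1) = 2.33 × (11.4/1.45 − 1) = 2.33 × 6.862 = 15.99 kΩ.

R1 ≈ 16.0 kΩ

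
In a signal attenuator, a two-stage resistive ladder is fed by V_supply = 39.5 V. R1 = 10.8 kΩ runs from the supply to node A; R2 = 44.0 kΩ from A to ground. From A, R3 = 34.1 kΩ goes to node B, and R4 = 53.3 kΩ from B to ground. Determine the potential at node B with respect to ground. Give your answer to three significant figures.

V_B ≈ 17.6 V

Looking into the second stage from A: R3 + R4 = 87.40 kΩ appears in parallel with R2.
Effective lower resistance at A: R2 ‖ 87.40 = 29.27 kΩ.
So V_A = 39.5 × 0.7304 = 28.85 V.
Stage 2 is unloaded, so V_B = V_A · R4/(R3+R4) = 28.85 × 53.3/87.40 = 17.60 V.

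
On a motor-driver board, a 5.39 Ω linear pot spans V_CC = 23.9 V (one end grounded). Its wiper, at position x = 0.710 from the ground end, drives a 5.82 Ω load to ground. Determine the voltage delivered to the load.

The pot divides into 1.563 Ω above the wiper and 3.827 Ω below.
(x·R_p) ‖ R_L = 2.309 Ω.
Then V_out = V_CC · 2.309/(1.563 + 2.309) = 14.25 V.

V_out ≈ 14.3 V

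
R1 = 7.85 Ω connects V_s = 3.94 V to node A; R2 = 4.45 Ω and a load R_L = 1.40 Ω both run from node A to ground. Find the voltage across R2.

V_out ≈ 0.471 V

First combine the lower leg with the load: R2 ‖ R_L = 1.065 Ω.
Voltage divider with the loaded lower leg: V_out = 3.94 × 1.065/(7.85 + 1.065) = 3.94 × 0.1195 = 0.4707 V.
(Unloaded it would be 1.43 V; the load pulls it down.)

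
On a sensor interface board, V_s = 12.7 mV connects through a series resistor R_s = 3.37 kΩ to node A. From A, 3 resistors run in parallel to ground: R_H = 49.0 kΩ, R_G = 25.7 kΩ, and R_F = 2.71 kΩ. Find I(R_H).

Parallel bank: R_p = 1/(1/49.0 + 1/25.7 + 1/2.71) = 2.335 kΩ.
V_A by voltage divider: V_A = 12.7 × 2.335/(3.37 + 2.335) = 5.198 mV.
Branch current I = V_A/R_H = 5.198/49.0 = 0.1061 µA.

I ≈ 0.106 µA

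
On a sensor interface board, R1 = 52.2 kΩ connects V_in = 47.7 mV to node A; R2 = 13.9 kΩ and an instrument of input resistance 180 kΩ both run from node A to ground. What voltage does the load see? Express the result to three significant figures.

R2 ‖ R_L = (13.9 × 180)/(13.9 + 180) = 12.90 kΩ.
Now apply the divider: V_out = 47.7 × 0.1982 = 9.454 mV.

V_out ≈ 9.45 mV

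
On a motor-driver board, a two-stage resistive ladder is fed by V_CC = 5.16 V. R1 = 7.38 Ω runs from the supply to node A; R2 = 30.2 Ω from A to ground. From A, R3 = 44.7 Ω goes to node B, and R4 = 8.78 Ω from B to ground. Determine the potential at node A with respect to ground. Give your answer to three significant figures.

The second stage (R3 + R4 = 53.48 Ω) loads node A in parallel with R2.
Effective lower resistance at A: R2 ‖ 53.48 = 19.30 Ω.
V_A = 5.16 × 19.30/(7.38 + 19.30) = 3.733 V.

V_A ≈ 3.73 V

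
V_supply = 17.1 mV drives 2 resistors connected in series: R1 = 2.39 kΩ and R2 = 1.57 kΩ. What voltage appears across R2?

Series total: ΣR = 2.39 + 1.57 = 3.960 kΩ.
V = V_supply · R/ΣR = 17.1 × 0.3965 = 6.780 mV.

V ≈ 6.78 mV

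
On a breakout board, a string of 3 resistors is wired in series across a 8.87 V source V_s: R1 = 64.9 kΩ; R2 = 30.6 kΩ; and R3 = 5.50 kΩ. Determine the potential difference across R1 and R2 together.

Total series resistance ΣR = 64.9 + 30.6 + 5.50 = 101.0 kΩ.
R_{R1..R2} = 64.9 + 30.6 = 95.50 kΩ.
Voltage divider: V = V_s · (95.50 / 101.0) = 8.87 × 0.9455 = 8.387 V.

V ≈ 8.39 V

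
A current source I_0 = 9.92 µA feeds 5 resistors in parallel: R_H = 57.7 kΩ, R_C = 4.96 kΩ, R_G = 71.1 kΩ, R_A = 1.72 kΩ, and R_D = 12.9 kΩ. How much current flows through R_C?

I ≈ 2.24 µA

Conductances: ΣG = 1/57.7 + 1/4.96 + 1/71.1 + 1/1.72 + 1/12.9 = 0.8919 (1/kΩ).
Current divider: I(R_C) = I_0 · G_k/ΣG = 9.92 × (0.2016/0.8919) = 9.92 × 0.2260 = 2.242 µA.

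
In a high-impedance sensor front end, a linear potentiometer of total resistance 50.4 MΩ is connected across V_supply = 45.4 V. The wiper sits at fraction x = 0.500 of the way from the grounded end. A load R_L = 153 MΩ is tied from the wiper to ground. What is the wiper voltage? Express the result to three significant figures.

The pot divides into 25.20 MΩ above the wiper and 25.20 MΩ below.
Lower segment in parallel with the load: 25.20 ‖ 153 = 21.64 MΩ.
V_out = 45.4 × 21.64/(25.20 + 21.64) = 20.97 V.
(Unloaded: V_out = x·V_supply = 22.7 V.)

V_out ≈ 21.0 V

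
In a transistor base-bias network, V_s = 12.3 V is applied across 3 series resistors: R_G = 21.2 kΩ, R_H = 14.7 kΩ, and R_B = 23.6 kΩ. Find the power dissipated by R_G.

P ≈ 0.906 mW

Series current I = V_s/ΣR = 12.3/59.50 = 0.2067 mA.
V(R_G) = I·R = 4.383 V; P = V·I = 4.383 × 0.2067 = 0.9060 mW.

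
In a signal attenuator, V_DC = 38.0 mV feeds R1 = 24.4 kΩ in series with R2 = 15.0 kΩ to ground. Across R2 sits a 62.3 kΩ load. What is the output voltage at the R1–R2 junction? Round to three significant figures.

V_out ≈ 12.6 mV

R2 ‖ R_L = (15.0 × 62.3)/(15.0 + 62.3) = 12.09 kΩ.
Then V_out = V_DC · R2'/(R1 + R2') = 38.0 × 12.09/36.49 = 12.59 mV.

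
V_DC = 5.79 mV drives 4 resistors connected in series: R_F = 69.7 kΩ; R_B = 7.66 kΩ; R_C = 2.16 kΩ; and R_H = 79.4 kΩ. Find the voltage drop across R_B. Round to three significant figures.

V ≈ 0.279 mV

Series total: ΣR = 69.7 + 7.66 + 2.16 + 79.4 = 158.9 kΩ.
By the voltage-divider rule, V = 5.79 × 7.660/158.9 = 0.2791 mV.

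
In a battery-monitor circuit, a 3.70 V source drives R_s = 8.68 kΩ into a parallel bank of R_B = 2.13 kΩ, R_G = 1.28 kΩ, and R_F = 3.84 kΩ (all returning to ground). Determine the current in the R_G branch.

Combine the parallel branches: R_p = (1/2.13 + 1/1.28 + 1/3.84)⁻¹ = 0.6617 kΩ.
V_A = 3.70 × 0.6617/9.342 = 0.2621 V.
Branch current I = V_A/R_G = 0.2621/1.28 = 0.2048 mA.
(Check via current divider: I_total = 0.3961 mA; share G_k/ΣG = 0.5170 → same result.)

I ≈ 0.205 mA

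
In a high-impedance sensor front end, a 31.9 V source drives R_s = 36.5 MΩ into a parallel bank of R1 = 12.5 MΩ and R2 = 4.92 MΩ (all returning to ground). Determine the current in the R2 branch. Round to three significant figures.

I ≈ 0.572 µA

Equivalent of the parallel group: R_p = 3.530 MΩ.
V_A by voltage divider: V_A = 31.9 × 3.530/(36.5 + 3.530) = 2.813 V.
I(R2) = V_A / R2 = 2.813/4.92 = 0.5718 µA.
(Check via current divider: I_total = 0.7969 µA; share G_k/ΣG = 0.7176 → same result.)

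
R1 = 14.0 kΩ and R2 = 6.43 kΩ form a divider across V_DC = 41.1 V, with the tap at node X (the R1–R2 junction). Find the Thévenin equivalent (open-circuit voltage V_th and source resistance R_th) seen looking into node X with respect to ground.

Open-circuit (no load on X): V_th = V_DC · R2/(R1 + R2) = 41.1 × 6.43/(14.00 + 6.43) = 12.94 V.
Looking into X with the source shorted: R_th = R1·R2/(R1+R2) = 14.00 × 6.43/20.43 = 4.406 kΩ.

V_th ≈ 12.9 V, R_th ≈ 4.41 kΩ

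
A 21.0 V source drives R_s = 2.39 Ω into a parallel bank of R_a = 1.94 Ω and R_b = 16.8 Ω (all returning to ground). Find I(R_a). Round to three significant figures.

I ≈ 4.56 A

Equivalent of the parallel group: R_p = 1.739 Ω.
Node voltage V_A = V_supply · R_p/(R_s + R_p) = 21.0 × 0.4212 = 8.845 V.
Branch current I = V_A/R_a = 8.845/1.94 = 4.559 A.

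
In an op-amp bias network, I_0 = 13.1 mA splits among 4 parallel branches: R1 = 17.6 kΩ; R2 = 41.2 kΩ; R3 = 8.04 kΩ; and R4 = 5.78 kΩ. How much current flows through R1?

ΣG = 1/17.6 + 1/41.2 + 1/8.04 + 1/5.78 = 0.3785.
R1 takes the fraction G_k/ΣG = 0.05682/0.3785 = 0.1501, so I = 13.1 × 0.1501 = 1.967 mA.

I ≈ 1.97 mA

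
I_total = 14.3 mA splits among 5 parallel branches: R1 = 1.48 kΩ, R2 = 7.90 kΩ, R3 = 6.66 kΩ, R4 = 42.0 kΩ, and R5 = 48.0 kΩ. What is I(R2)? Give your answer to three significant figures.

I ≈ 1.82 mA

Total conductance ΣG = 1/1.48 + 1/7.90 + 1/6.66 + 1/42.0 + 1/48.0 = 0.9971 (units of 1/kΩ).
R2 takes the fraction G_k/ΣG = 0.1266/0.9971 = 0.1270, so I = 14.3 × 0.1270 = 1.815 mA.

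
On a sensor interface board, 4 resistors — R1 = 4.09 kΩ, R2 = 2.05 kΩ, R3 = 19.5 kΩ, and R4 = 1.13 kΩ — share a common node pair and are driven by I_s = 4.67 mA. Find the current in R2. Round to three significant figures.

I ≈ 1.37 mA

Conductances: ΣG = 1/4.09 + 1/2.05 + 1/19.5 + 1/1.13 = 1.669 (1/kΩ).
Current divider: I(R2) = I_s · G_k/ΣG = 4.67 × (0.4878/1.669) = 4.67 × 0.2924 = 1.365 mA.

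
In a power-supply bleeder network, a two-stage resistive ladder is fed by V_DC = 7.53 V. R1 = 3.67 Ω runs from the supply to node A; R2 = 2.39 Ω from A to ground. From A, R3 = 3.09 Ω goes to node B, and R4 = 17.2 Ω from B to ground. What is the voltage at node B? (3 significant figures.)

V_B ≈ 2.35 V

Node A sees R2 in parallel with the series input of stage 2, R3 + R4 = 20.29 Ω.
R2 ‖ (R3+R4) = 2.138 Ω.
So V_A = 7.53 × 0.3681 = 2.772 V.
Then the unloaded second divider: V_B = V_A × R4/(R3+R4) = 2.772 × 0.8477 = 2.350 V.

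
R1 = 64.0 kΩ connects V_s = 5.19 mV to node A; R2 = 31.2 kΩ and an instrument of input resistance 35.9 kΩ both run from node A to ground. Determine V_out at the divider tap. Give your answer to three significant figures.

V_out ≈ 1.07 mV

R2 ‖ R_L = (31.2 × 35.9)/(31.2 + 35.9) = 16.69 kΩ.
Voltage divider with the loaded lower leg: V_out = 5.19 × 16.69/(64.0 + 16.69) = 5.19 × 0.2069 = 1.074 mV.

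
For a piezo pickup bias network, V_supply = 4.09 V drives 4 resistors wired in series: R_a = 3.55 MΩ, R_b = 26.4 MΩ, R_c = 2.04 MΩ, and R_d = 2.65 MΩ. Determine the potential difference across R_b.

V ≈ 3.12 V

ΣR = 3.55 + 26.4 + 2.04 + 2.65 = 34.64 MΩ.
Voltage divider: V = V_supply · (26.40 / 34.64) = 4.09 × 0.7621 = 3.117 V.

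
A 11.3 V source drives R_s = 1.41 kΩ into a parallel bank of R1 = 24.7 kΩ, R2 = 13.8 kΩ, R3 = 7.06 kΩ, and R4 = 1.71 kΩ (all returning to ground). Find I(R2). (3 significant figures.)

I ≈ 0.375 mA

Combine the parallel branches: R_p = (1/24.7 + 1/13.8 + 1/7.06 + 1/1.71)⁻¹ = 1.191 kΩ.
V_A = 11.3 × 1.191/2.601 = 5.175 V.
I(R2) = V_A / R2 = 5.175/13.8 = 0.3750 mA.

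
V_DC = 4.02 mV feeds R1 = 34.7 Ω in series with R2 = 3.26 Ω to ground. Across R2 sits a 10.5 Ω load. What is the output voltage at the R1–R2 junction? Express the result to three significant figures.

V_out ≈ 0.269 mV

First combine the lower leg with the load: R2 ‖ R_L = 2.488 Ω.
Voltage divider with the loaded lower leg: V_out = 4.02 × 2.488/(34.7 + 2.488) = 4.02 × 0.06689 = 0.2689 mV.
(Unloaded it would be 0.345 mV; the load pulls it down.)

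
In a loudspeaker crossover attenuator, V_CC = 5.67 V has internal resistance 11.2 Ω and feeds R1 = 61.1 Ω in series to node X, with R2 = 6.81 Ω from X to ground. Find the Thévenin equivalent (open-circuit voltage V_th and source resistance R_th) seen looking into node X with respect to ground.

R1' = 11.2 + 61.1 = 72.30 Ω (source resistance + R1).
V_th is the unloaded tap voltage: V_CC · R2/(R1'+R2) = 5.67 × 0.08608 = 0.4881 V.
Zeroing V_CC shorts the top of R1' to ground, so R_th = R1' ‖ R2 = 6.224 Ω.

V_th ≈ 0.488 V, R_th ≈ 6.22 Ω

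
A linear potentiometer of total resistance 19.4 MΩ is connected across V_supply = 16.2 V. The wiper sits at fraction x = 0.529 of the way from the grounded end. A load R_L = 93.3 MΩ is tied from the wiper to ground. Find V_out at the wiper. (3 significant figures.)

Split the track: R_lower = x·R_p = 10.26 MΩ, R_upper = (1−x)·R_p = 9.137 MΩ.
(x·R_p) ‖ R_L = 9.246 MΩ.
Then V_out = V_supply · 9.246/(9.137 + 9.246) = 8.148 V.

V_out ≈ 8.15 V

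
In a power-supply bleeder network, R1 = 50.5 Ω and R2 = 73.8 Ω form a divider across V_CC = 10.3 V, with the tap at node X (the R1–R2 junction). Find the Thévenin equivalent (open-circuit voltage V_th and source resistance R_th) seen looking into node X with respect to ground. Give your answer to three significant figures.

V_th ≈ 6.12 V, R_th ≈ 30.0 Ω

V_th is the unloaded tap voltage: V_CC · R2/(R1+R2) = 10.3 × 0.5937 = 6.115 V.
Looking into X with the source shorted: R_th = R1·R2/(R1+R2) = 50.50 × 73.8/124.3 = 29.98 Ω.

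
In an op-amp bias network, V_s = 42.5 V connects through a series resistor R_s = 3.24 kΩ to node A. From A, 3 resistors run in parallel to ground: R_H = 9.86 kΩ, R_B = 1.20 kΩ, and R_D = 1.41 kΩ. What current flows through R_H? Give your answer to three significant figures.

Parallel bank: R_p = 1/(1/9.86 + 1/1.20 + 1/1.41) = 0.6083 kΩ.
V_A = 42.5 × 0.6083/3.848 = 6.718 V.
Branch current I = V_A/R_H = 6.718/9.86 = 0.6813 mA.

I ≈ 0.681 mA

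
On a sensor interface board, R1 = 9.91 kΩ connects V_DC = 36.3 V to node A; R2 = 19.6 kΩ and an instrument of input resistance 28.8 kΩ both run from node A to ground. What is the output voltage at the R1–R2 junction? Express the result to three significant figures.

V_out ≈ 19.6 V

First combine the lower leg with the load: R2 ‖ R_L = 11.66 kΩ.
Voltage divider with the loaded lower leg: V_out = 36.3 × 11.66/(9.91 + 11.66) = 36.3 × 0.5406 = 19.62 V.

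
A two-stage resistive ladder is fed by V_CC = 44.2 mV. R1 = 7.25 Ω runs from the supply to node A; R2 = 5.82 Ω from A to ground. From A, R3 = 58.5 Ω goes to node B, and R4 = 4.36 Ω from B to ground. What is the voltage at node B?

V_B ≈ 1.30 mV

The second stage (R3 + R4 = 62.86 Ω) loads node A in parallel with R2.
Effective lower resistance at A: R2 ‖ 62.86 = 5.327 Ω.
First divider: V_A = V_CC · 5.327/(7.25 + 5.327) = 18.72 mV.
Stage 2 is unloaded, so V_B = V_A · R4/(R3+R4) = 18.72 × 4.36/62.86 = 1.298 mV.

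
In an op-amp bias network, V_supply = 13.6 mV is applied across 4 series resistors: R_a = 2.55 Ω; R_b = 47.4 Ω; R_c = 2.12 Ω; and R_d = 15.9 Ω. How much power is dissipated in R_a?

Series current I = V_supply/ΣR = 13.6/67.97 = 0.2001 mA.
P = I²R = 0.04004 × 2.55 = 0.1021 µW.

P ≈ 0.102 µW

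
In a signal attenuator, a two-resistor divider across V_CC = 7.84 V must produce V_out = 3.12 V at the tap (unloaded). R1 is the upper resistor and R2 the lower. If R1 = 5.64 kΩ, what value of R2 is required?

R2 ≈ 3.73 kΩ

The divider ratio is R2/(R1+R2) = 3.12/7.84 = 0.3980.
Rearranging, R2 = R1·k/(1−k) = 5.64 × 0.6610 = 3.728 kΩ.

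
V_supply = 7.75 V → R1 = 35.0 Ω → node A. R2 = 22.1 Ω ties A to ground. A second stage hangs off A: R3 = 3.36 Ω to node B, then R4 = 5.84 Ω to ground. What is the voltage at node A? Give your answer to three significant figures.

V_A ≈ 1.21 V

Looking into the second stage from A: R3 + R4 = 9.200 Ω appears in parallel with R2.
Effective lower resistance at A: R2 ‖ 9.200 = 6.496 Ω.
V_A = 7.75 × 6.496/(35.0 + 6.496) = 1.213 V.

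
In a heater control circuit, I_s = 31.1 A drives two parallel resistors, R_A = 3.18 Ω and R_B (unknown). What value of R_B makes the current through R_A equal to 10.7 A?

The fraction through R_A equals R_B/(R_A+R_B).
10.7/31.1 = R_B/(R_A + R_B) → R_B = R_A · (0.3441)/(1 − 0.3441) = 3.18 × 0.5245 = 1.668 Ω.

R_B ≈ 1.67 Ω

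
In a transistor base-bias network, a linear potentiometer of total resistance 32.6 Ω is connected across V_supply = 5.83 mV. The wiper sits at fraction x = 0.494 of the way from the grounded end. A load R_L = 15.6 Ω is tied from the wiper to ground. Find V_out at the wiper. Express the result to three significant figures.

V_out ≈ 1.89 mV

Lower segment x·R_p = 16.10 Ω; upper segment (1−x)·R_p = 16.50 Ω.
Lower segment in parallel with the load: 16.10 ‖ 15.6 = 7.924 Ω.
V_out = 5.83 × 7.924/(16.50 + 7.924) = 1.892 mV.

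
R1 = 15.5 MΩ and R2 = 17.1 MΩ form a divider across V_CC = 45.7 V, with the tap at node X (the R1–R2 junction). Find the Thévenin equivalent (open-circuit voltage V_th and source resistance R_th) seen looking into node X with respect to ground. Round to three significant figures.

V_th is the unloaded tap voltage: V_CC · R2/(R1+R2) = 45.7 × 0.5245 = 23.97 V.
With V_CC suppressed (replaced by a short), R_th = R1 ‖ R2 = (15.50 × 17.1)/(15.50 + 17.1) = 8.130 MΩ.

V_th ≈ 24.0 V, R_th ≈ 8.13 MΩ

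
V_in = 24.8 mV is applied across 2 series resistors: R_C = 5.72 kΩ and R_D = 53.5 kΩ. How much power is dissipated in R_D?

P ≈ 9.38 nW

ΣR = 59.22 kΩ → I = 24.8/59.22 = 0.4188 µA.
V(R_D) = I·R = 22.40 mV; P = V·I = 22.40 × 0.4188 = 9.383 nW.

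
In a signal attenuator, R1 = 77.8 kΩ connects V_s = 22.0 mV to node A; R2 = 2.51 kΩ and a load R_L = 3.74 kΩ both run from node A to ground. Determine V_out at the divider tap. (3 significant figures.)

First combine the lower leg with the load: R2 ‖ R_L = 1.502 kΩ.
Then V_out = V_s · R2'/(R1 + R2') = 22.0 × 1.502/79.30 = 0.4167 mV.
(Unloaded it would be 0.688 mV; the load pulls it down.)

V_out ≈ 0.417 mV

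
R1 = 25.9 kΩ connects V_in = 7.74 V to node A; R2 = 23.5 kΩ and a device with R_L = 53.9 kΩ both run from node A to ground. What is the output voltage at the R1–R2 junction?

V_out ≈ 3.00 V

First combine the lower leg with the load: R2 ‖ R_L = 16.36 kΩ.
Now apply the divider: V_out = 7.74 × 0.3872 = 2.997 V.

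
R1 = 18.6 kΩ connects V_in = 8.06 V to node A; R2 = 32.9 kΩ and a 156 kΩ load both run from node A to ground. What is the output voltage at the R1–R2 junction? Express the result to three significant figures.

V_out ≈ 4.78 V

First combine the lower leg with the load: R2 ‖ R_L = 27.17 kΩ.
Now apply the divider: V_out = 8.06 × 0.5936 = 4.785 V.
(Unloaded it would be 5.15 V; the load pulls it down.)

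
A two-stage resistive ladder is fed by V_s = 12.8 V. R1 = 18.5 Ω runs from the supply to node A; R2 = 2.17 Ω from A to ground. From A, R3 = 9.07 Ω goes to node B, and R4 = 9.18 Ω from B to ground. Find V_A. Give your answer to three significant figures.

The second stage (R3 + R4 = 18.25 Ω) loads node A in parallel with R2.
R2 ‖ (R3+R4) = 1.939 Ω.
First divider: V_A = V_s · 1.939/(18.5 + 1.939) = 1.215 V.

V_A ≈ 1.21 V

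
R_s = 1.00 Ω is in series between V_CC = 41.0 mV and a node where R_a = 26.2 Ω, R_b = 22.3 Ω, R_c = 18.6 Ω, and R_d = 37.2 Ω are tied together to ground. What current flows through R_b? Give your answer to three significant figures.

I ≈ 1.58 mA

Combine the parallel branches: R_p = (1/26.2 + 1/22.3 + 1/18.6 + 1/37.2)⁻¹ = 6.110 Ω.
Node voltage V_A = V_CC · R_p/(R_s + R_p) = 41.0 × 0.8594 = 35.23 mV.
Branch current I = V_A/R_b = 35.23/22.3 = 1.580 mA.
(Check via current divider: I_total = 5.766 mA; share G_k/ΣG = 0.2740 → same result.)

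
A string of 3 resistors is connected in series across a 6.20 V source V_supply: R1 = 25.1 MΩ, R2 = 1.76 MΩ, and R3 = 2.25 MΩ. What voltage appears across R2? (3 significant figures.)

Total series resistance ΣR = 25.1 + 1.76 + 2.25 = 29.11 MΩ.
Voltage divider: V = V_supply · (1.760 / 29.11) = 6.20 × 0.06046 = 0.3749 V.

V ≈ 0.375 V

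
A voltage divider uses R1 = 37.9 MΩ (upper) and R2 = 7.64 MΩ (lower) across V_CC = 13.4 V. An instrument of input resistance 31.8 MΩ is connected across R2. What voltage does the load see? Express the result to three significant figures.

R2 ‖ R_L = (7.64 × 31.8)/(7.64 + 31.8) = 6.160 MΩ.
Now apply the divider: V_out = 13.4 × 0.1398 = 1.873 V.
(Unloaded it would be 2.25 V; the load pulls it down.)

V_out ≈ 1.87 V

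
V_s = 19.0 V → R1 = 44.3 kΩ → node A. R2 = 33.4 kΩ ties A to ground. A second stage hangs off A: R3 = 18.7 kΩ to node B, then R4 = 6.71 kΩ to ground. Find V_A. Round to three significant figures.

The second stage (R3 + R4 = 25.41 kΩ) loads node A in parallel with R2.
R2 ‖ (R3+R4) = 14.43 kΩ.
V_A = 19.0 × 14.43/(44.3 + 14.43) = 4.669 V.

V_A ≈ 4.67 V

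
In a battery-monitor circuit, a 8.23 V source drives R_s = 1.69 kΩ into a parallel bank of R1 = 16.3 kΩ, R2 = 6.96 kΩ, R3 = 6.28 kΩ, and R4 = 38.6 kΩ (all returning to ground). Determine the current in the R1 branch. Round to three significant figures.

Parallel bank: R_p = 1/(1/16.3 + 1/6.96 + 1/6.28 + 1/38.6) = 2.563 kΩ.
V_A = 8.23 × 2.563/4.253 = 4.960 V.
I(R1) = V_A / R1 = 4.960/16.3 = 0.3043 mA.

I ≈ 0.304 mA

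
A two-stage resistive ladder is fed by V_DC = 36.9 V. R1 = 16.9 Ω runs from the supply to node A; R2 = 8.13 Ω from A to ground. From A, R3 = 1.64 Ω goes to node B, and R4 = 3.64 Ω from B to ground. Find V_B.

The second stage (R3 + R4 = 5.280 Ω) loads node A in parallel with R2.
Effective lower resistance at A: R2 ‖ 5.280 = 3.201 Ω.
So V_A = 36.9 × 0.1592 = 5.876 V.
V_B = V_A × 0.6894 = 4.051 V.

V_B ≈ 4.05 V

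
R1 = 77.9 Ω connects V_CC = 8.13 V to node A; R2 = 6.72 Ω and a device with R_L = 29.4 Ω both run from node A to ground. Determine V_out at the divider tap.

V_out ≈ 0.533 V

R2 ‖ R_L = (6.72 × 29.4)/(6.72 + 29.4) = 5.470 Ω.
Then V_out = V_CC · R2'/(R1 + R2') = 8.13 × 5.470/83.37 = 0.5334 V.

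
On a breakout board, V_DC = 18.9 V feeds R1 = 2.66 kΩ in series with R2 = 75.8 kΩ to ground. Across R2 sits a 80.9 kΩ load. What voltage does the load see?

The load sits in parallel with R2, giving an effective lower resistance R2' = R2·R_L/(R2+R_L) = 39.13 kΩ.
Now apply the divider: V_out = 18.9 × 0.9364 = 17.70 V.
(Unloaded it would be 18.3 V; the load pulls it down.)

V_out ≈ 17.7 V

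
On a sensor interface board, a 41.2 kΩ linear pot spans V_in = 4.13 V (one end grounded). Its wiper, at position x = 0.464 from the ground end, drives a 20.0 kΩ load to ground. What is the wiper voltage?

V_out ≈ 1.27 V

Split the track: R_lower = x·R_p = 19.12 kΩ, R_upper = (1−x)·R_p = 22.08 kΩ.
(x·R_p) ‖ R_L = 9.774 kΩ.
Then V_out = V_in · 9.774/(22.08 + 9.774) = 1.267 V.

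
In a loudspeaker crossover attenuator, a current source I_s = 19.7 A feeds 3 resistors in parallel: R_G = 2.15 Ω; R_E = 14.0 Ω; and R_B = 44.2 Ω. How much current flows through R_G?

I ≈ 16.4 A

Total conductance ΣG = 1/2.15 + 1/14.0 + 1/44.2 = 0.5592 (units of 1/Ω).
Current divider: I(R_G) = I_s · G_k/ΣG = 19.7 × (0.4651/0.5592) = 19.7 × 0.8318 = 16.39 A.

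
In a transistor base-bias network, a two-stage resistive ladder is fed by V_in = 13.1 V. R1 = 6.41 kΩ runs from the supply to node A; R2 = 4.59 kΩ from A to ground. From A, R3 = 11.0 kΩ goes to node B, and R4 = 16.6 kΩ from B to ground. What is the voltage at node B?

Node A sees R2 in parallel with the series input of stage 2, R3 + R4 = 27.60 kΩ.
Effective lower resistance at A: R2 ‖ 27.60 = 3.936 kΩ.
First divider: V_A = V_in · 3.936/(6.41 + 3.936) = 4.983 V.
Then the unloaded second divider: V_B = V_A × R4/(R3+R4) = 4.983 × 0.6014 = 2.997 V.

V_B ≈ 3.00 V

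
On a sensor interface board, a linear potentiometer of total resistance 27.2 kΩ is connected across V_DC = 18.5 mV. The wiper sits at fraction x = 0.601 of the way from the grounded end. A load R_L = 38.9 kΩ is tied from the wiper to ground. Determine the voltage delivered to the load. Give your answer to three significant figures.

Split the track: R_lower = x·R_p = 16.35 kΩ, R_upper = (1−x)·R_p = 10.85 kΩ.
(x·R_p) ‖ R_L = 11.51 kΩ.
V_out = 18.5 × 11.51/(10.85 + 11.51) = 9.522 mV.

V_out ≈ 9.52 mV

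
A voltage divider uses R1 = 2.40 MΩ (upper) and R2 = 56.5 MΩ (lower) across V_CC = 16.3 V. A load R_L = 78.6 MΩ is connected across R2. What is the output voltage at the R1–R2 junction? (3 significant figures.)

The load sits in parallel with R2, giving an effective lower resistance R2' = R2·R_L/(R2+R_L) = 32.87 MΩ.
Then V_out = V_CC · R2'/(R1 + R2') = 16.3 × 32.87/35.27 = 15.19 V.
(Unloaded it would be 15.6 V; the load pulls it down.)

V_out ≈ 15.2 V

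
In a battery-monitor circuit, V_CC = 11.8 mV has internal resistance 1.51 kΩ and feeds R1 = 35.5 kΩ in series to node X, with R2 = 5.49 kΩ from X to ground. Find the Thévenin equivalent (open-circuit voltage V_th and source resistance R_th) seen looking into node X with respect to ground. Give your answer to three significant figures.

R1' = 1.51 + 35.5 = 37.01 kΩ (source resistance + R1).
V_th is the unloaded tap voltage: V_CC · R2/(R1'+R2) = 11.8 × 0.1292 = 1.524 mV.
Zeroing V_CC shorts the top of R1' to ground, so R_th = R1' ‖ R2 = 4.781 kΩ.

V_th ≈ 1.52 mV, R_th ≈ 4.78 kΩ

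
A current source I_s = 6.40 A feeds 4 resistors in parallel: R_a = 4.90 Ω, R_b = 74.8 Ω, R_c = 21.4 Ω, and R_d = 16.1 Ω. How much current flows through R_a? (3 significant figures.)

ΣG = 1/4.90 + 1/74.8 + 1/21.4 + 1/16.1 = 0.3263.
By the current-divider rule, I = I_s · G_k/ΣG = 6.40 × 0.6255 = 4.003 A.

I ≈ 4.00 A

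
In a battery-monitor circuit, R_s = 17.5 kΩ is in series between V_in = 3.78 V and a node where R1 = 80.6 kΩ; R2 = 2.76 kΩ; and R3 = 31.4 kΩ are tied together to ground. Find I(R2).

Equivalent of the parallel group: R_p = 2.460 kΩ.
V_A by voltage divider: V_A = 3.78 × 2.460/(17.5 + 2.460) = 0.4658 V.
Branch current I = V_A/R2 = 0.4658/2.76 = 0.1688 mA.
(Equivalently: I_total = 0.1894 mA, then current-divider fraction G_k/ΣG = 0.8912.)

I ≈ 0.169 mA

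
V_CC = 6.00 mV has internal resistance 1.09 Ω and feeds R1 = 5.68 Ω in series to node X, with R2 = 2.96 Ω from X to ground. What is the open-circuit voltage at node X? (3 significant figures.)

R1' = 1.09 + 5.68 = 6.770 Ω (source resistance + R1).
Open-circuit (no load on X): V_th = V_CC · R2/(R1' + R2) = 6.00 × 2.96/(6.770 + 2.96) = 1.825 mV.

V_th ≈ 1.83 mV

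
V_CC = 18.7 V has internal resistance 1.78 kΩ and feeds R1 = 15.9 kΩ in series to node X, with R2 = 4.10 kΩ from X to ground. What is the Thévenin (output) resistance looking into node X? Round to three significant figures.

R_th ≈ 3.33 kΩ

R1' = 1.78 + 15.9 = 17.68 kΩ (source resistance + R1).
With V_CC suppressed (replaced by a short), R_th = R1' ‖ R2 = (17.68 × 4.10)/(17.68 + 4.10) = 3.328 kΩ.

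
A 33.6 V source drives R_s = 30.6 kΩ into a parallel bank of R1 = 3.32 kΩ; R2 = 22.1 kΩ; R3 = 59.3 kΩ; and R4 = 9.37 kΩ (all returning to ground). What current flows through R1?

I ≈ 0.658 mA

Equivalent of the parallel group: R_p = 2.127 kΩ.
V_A by voltage divider: V_A = 33.6 × 2.127/(30.6 + 2.127) = 2.184 V.
Branch current I = V_A/R1 = 2.184/3.32 = 0.6579 mA.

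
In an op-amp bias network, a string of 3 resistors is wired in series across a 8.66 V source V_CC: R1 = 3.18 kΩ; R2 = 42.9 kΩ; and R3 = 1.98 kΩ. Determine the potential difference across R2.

Total series resistance ΣR = 3.18 + 42.9 + 1.98 = 48.06 kΩ.
By the voltage-divider rule, V = 8.66 × 42.90/48.06 = 7.730 V.

V ≈ 7.73 V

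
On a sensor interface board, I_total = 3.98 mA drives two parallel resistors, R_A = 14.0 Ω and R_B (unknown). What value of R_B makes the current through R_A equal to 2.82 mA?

The fraction through R_A equals R_B/(R_A+R_B).
2.82/3.98 = R_B/(R_A + R_B) → R_B = R_A · (0.7085)/(1 − 0.7085) = 14.0 × 2.431 = 34.03 Ω.

R_B ≈ 34.0 Ω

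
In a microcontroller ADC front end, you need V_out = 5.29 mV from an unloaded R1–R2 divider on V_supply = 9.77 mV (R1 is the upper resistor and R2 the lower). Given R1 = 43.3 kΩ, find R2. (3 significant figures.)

R2 ≈ 51.1 kΩ

V_out/V_supply = R2/(R1+R2) = 0.5415.
So R2 = R1 · V_out/(V_supply − V_out) = 43.3 × 5.29/(9.77 − 5.29) = 43.3 × 1.181 = 51.13 kΩ.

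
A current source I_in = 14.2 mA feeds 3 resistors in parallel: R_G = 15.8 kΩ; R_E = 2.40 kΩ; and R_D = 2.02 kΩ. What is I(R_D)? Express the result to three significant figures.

I ≈ 7.21 mA

ΣG = 1/15.8 + 1/2.40 + 1/2.02 = 0.9750.
R_D takes the fraction G_k/ΣG = 0.4950/0.9750 = 0.5077, so I = 14.2 × 0.5077 = 7.210 mA.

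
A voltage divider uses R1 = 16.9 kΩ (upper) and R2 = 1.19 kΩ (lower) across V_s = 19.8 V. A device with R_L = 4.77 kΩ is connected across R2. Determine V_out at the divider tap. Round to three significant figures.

R2 ‖ R_L = (1.19 × 4.77)/(1.19 + 4.77) = 0.9524 kΩ.
Then V_out = V_s · R2'/(R1 + R2') = 19.8 × 0.9524/17.85 = 1.056 V.

V_out ≈ 1.06 V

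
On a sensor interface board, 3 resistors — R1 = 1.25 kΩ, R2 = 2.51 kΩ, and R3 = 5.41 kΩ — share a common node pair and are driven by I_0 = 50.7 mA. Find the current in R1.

I ≈ 29.3 mA

Conductances: ΣG = 1/1.25 + 1/2.51 + 1/5.41 = 1.383 (1/kΩ).
By the current-divider rule, I = I_0 · G_k/ΣG = 50.7 × 0.5783 = 29.32 mA.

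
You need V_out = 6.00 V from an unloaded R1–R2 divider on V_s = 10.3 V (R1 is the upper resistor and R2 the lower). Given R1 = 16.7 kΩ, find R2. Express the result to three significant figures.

R2 ≈ 23.3 kΩ

Required fraction k = V_out/V_s = 0.5825.
So R2 = R1 · V_out/(V_s − V_out) = 16.7 × 6.00/(10.3 − 6.00) = 16.7 × 1.395 = 23.30 kΩ.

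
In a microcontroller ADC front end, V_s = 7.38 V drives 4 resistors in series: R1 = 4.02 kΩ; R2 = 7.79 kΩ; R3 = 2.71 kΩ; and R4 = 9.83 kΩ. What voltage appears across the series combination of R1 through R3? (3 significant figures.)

Series total: ΣR = 4.02 + 7.79 + 2.71 + 9.83 = 24.35 kΩ.
R_{R1..R3} = 4.02 + 7.79 + 2.71 = 14.52 kΩ.
By the voltage-divider rule, V = 7.38 × 14.52/24.35 = 4.401 V.

V ≈ 4.40 V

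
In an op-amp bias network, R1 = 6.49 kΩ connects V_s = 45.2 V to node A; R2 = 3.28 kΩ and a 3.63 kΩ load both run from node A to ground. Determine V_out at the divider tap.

V_out ≈ 9.48 V

The load sits in parallel with R2, giving an effective lower resistance R2' = R2·R_L/(R2+R_L) = 1.723 kΩ.
Voltage divider with the loaded lower leg: V_out = 45.2 × 1.723/(6.49 + 1.723) = 45.2 × 0.2098 = 9.483 V.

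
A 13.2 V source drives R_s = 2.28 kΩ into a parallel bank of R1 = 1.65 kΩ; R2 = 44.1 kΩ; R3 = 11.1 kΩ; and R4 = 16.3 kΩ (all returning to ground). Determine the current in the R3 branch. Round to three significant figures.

I ≈ 0.428 mA

Parallel bank: R_p = 1/(1/1.65 + 1/44.1 + 1/11.1 + 1/16.3) = 1.282 kΩ.
Node voltage V_A = V_DC · R_p/(R_s + R_p) = 13.2 × 0.3599 = 4.750 V.
I(R3) = V_A / R3 = 4.750/11.1 = 0.4280 mA.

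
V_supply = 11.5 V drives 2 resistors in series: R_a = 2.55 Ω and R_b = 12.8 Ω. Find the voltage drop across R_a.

V ≈ 1.91 V

Series total: ΣR = 2.55 + 12.8 = 15.35 Ω.
V = V_supply · R/ΣR = 11.5 × 0.1661 = 1.910 V.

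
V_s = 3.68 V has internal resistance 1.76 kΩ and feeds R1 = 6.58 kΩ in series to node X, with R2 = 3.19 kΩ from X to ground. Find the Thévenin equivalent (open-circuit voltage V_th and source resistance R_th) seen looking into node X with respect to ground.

V_th ≈ 1.02 V, R_th ≈ 2.31 kΩ

R1' = 1.76 + 6.58 = 8.340 kΩ (source resistance + R1).
With X open, the divider is unloaded: V_th = 3.68 × 3.19/11.53 = 1.018 V.
Zeroing V_s shorts the top of R1' to ground, so R_th = R1' ‖ R2 = 2.307 kΩ.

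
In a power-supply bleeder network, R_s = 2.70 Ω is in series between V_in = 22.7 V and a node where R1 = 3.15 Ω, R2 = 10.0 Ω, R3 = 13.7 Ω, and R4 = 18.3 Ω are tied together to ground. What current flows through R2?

Parallel bank: R_p = 1/(1/3.15 + 1/10.0 + 1/13.7 + 1/18.3) = 1.835 Ω.
V_A by voltage divider: V_A = 22.7 × 1.835/(2.70 + 1.835) = 9.184 V.
I(R2) = V_A / R2 = 9.184/10.0 = 0.9184 A.

I ≈ 0.918 A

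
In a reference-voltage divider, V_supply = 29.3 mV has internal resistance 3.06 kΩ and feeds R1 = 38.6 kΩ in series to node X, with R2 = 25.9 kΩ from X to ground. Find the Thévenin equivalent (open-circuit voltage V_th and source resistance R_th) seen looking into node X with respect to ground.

R1' = 3.06 + 38.6 = 41.66 kΩ (source resistance + R1).
With X open, the divider is unloaded: V_th = 29.3 × 25.9/67.56 = 11.23 mV.
Looking into X with the source shorted: R_th = R1'·R2/(R1'+R2) = 41.66 × 25.9/67.56 = 15.97 kΩ.

V_th ≈ 11.2 mV, R_th ≈ 16.0 kΩ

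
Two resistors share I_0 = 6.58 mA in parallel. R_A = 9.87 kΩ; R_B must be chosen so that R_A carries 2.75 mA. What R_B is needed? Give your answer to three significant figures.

In a two-way split, I_A/I_0 = R_B/(R_A + R_B).
2.75/6.58 = R_B/(R_A + R_B) → R_B = R_A · (0.4179)/(1 − 0.4179) = 9.87 × 0.7180 = 7.087 kΩ.

R_B ≈ 7.09 kΩ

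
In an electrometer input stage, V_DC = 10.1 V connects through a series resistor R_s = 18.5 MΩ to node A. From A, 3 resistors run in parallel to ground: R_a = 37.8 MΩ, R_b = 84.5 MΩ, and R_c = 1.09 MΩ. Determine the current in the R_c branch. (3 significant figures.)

Equivalent of the parallel group: R_p = 1.046 MΩ.
Node voltage V_A = V_DC · R_p/(R_s + R_p) = 10.1 × 0.05353 = 0.5407 V.
I(R_c) = V_A / R_c = 0.5407/1.09 = 0.4960 µA.
(Equivalently: I_total = 0.5167 µA, then current-divider fraction G_k/ΣG = 0.9599.)

I ≈ 0.496 µA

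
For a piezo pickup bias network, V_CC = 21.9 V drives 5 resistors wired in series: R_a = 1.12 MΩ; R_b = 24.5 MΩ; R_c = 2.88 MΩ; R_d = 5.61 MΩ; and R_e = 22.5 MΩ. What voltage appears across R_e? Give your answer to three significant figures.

ΣR = 1.12 + 24.5 + 2.88 + 5.61 + 22.5 = 56.61 MΩ.
By the voltage-divider rule, V = 21.9 × 22.50/56.61 = 8.704 V.

V ≈ 8.70 V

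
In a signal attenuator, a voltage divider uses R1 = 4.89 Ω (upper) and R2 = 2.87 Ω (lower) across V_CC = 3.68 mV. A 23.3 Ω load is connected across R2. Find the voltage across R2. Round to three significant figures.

The load sits in parallel with R2, giving an effective lower resistance R2' = R2·R_L/(R2+R_L) = 2.555 Ω.
Now apply the divider: V_out = 3.68 × 0.3432 = 1.263 mV.

V_out ≈ 1.26 mV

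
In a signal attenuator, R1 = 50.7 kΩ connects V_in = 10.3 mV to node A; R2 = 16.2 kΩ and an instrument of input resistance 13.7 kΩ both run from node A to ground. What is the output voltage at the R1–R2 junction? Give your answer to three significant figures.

V_out ≈ 1.32 mV

The load sits in parallel with R2, giving an effective lower resistance R2' = R2·R_L/(R2+R_L) = 7.423 kΩ.
Then V_out = V_in · R2'/(R1 + R2') = 10.3 × 7.423/58.12 = 1.315 mV.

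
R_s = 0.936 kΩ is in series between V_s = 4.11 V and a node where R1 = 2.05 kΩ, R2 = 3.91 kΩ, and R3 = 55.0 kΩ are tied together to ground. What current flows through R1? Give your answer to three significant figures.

Parallel bank: R_p = 1/(1/2.05 + 1/3.91 + 1/55.0) = 1.313 kΩ.
Node voltage V_A = V_s · R_p/(R_s + R_p) = 4.11 × 0.5838 = 2.399 V.
Branch current I = V_A/R1 = 2.399/2.05 = 1.170 mA.

I ≈ 1.17 mA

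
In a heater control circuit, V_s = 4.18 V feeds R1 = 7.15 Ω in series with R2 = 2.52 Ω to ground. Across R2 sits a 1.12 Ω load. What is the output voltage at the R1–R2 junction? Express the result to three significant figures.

The load sits in parallel with R2, giving an effective lower resistance R2' = R2·R_L/(R2+R_L) = 0.7754 Ω.
Voltage divider with the loaded lower leg: V_out = 4.18 × 0.7754/(7.15 + 0.7754) = 4.18 × 0.09784 = 0.4090 V.
(Unloaded it would be 1.09 V; the load pulls it down.)

V_out ≈ 0.409 V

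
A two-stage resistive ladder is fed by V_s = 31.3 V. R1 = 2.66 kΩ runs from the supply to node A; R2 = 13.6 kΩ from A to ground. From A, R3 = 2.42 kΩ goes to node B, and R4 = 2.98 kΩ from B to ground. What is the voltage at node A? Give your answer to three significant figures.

Node A sees R2 in parallel with the series input of stage 2, R3 + R4 = 5.400 kΩ.
R2 ‖ (R3+R4) = 3.865 kΩ.
First divider: V_A = V_s · 3.865/(2.66 + 3.865) = 18.54 V.

V_A ≈ 18.5 V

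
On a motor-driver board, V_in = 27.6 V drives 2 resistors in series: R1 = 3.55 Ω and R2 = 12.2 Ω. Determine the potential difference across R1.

V ≈ 6.22 V

Series total: ΣR = 3.55 + 12.2 = 15.75 Ω.
V = V_in · R/ΣR = 27.6 × 0.2254 = 6.221 V.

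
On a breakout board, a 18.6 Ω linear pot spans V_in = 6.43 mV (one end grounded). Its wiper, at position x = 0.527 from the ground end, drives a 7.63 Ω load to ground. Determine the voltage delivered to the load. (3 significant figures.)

Split the track: R_lower = x·R_p = 9.802 Ω, R_upper = (1−x)·R_p = 8.798 Ω.
(x·R_p) ‖ R_L = 4.290 Ω.
Then V_out = V_in · 4.290/(8.798 + 4.290) = 2.108 mV.

V_out ≈ 2.11 mV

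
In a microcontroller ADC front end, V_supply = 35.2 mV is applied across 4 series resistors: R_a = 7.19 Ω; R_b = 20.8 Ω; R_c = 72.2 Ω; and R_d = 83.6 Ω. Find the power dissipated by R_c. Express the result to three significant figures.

P ≈ 2.65 µW

Series current I = V_supply/ΣR = 35.2/183.8 = 0.1915 mA.
P(R_c) = I²·R_c = (0.1915)² × 72.2 = 2.648 µW.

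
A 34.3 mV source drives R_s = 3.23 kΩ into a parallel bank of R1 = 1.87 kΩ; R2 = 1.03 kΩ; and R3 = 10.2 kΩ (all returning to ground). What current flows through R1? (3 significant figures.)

Parallel bank: R_p = 1/(1/1.87 + 1/1.03 + 1/10.2) = 0.6236 kΩ.
V_A = 34.3 × 0.6236/3.854 = 5.550 mV.
Branch current I = V_A/R1 = 5.550/1.87 = 2.968 µA.

I ≈ 2.97 µA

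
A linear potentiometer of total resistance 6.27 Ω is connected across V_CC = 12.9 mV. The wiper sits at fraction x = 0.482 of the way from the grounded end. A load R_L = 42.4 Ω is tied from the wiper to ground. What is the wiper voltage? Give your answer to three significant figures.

Lower segment x·R_p = 3.022 Ω; upper segment (1−x)·R_p = 3.248 Ω.
Lower segment in parallel with the load: 3.022 ‖ 42.4 = 2.821 Ω.
Loaded-divider output: V_out = 12.9 × 0.4648 = 5.996 mV.

V_out ≈ 6.00 mV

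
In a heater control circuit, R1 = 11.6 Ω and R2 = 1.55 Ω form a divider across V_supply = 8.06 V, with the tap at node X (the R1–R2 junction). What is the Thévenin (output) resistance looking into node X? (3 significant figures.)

Zeroing V_supply shorts the top of R1 to ground, so R_th = R1 ‖ R2 = 1.367 Ω.

R_th ≈ 1.37 Ω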